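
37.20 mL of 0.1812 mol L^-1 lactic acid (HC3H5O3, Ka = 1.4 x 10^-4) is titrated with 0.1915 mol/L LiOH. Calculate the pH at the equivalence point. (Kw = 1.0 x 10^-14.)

n(HC3H5O3) = 0.1812 x 0.03720 = 0.006741 mol; V(LiOH) at equivalence = 0.006741/0.1915 = 0.03520 L.
At equivalence all the acid is converted to C3H5O3-; total volume = 0.03720 + 0.03520 = 0.07240 L, so [C3H5O3-] = 0.006741/0.07240 = 0.09310 M.
Kb = Kw/Ka = 1.0e-14 / 1.4 x 10^-4 = 7.14e-11.
[OH^-] = sqrt(Kb x [C3H5O3-]) = sqrt(7.14e-11 x 0.09310) = 2.58e-6 M.
pOH = 5.59, so pH = 14.00 - 5.59 = 8.41.

8.41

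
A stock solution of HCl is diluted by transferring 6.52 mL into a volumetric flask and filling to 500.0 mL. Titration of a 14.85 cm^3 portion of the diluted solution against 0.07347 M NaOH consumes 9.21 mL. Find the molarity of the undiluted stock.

n(NaOH) = 0.07347 x 0.009210 = 0.0006767 mol.
n(HCl) in the aliquot = 0.0006767 mol.
[diluted HCl] = 0.0006767 / 0.01485 = 0.04557 M.
Dilution factor = 500.0/6.520 = 76.69, so [stock] = 0.04557 x 76.69 = 3.49 M.

3.49 M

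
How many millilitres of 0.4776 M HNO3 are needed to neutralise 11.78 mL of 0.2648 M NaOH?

6.53 mL

n(NaOH) = 0.2648 mol/L x 0.01178 L = 0.003119 mol.
At equivalence n(HNO3) = n(NaOH) = 0.003119 mol.
V(HNO3) = 0.003119 / 0.4776 = 0.006531 L = 6.53 mL.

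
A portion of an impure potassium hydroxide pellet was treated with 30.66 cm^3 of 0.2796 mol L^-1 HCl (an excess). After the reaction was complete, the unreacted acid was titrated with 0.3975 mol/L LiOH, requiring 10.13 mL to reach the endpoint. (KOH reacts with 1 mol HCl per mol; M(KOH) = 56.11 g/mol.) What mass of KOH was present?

0.255 g

Total n(HCl) added = 0.2796 x 0.03066 = 0.008573 mol.
n(LiOH) used = 0.3975 x 0.01013 = 0.004027 mol, which equals the excess n(HCl).
So n(HCl) consumed by the sample = 0.008573 - 0.004027 = 0.004546 mol.
n(KOH) = 0.004546 / 1 = 0.004546 mol.
mass = 0.004546 mol x 56.11 g/mol = 0.255 g.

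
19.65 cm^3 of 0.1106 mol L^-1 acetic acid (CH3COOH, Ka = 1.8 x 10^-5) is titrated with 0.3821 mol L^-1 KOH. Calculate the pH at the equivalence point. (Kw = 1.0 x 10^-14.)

8.84

n(CH3COOH) = 0.1106 x 0.01965 = 0.002173 mol; V(KOH) at equivalence = 0.002173/0.3821 = 0.005688 L.
At equivalence all the acid is converted to CH3COO-; total volume = 0.01965 + 0.005688 = 0.02534 L, so [CH3COO-] = 0.002173/0.02534 = 0.08577 M.
Kb = Kw/Ka = 1.0e-14 / 1.8 x 10^-5 = 5.56e-10.
[OH^-] = sqrt(Kb x [CH3COO-]) = sqrt(5.56e-10 x 0.08577) = 6.90e-6 M.
pOH = 5.16, so pH = 14.00 - 5.16 = 8.84.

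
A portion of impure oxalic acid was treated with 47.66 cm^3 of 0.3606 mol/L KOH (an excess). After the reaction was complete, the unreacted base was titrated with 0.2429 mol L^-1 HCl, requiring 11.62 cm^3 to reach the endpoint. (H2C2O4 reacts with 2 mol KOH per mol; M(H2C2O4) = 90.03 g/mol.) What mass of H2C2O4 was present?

Total n(KOH) added = 0.3606 x 0.04766 = 0.01719 mol.
n(HCl) used = 0.2429 x 0.01162 = 0.002822 mol, which equals the excess n(KOH).
So n(KOH) consumed by the sample = 0.01719 - 0.002822 = 0.01436 mol.
n(H2C2O4) = 0.01436 / 2 = 0.007182 mol.
mass = 0.007182 mol x 90.03 g/mol = 0.647 g.

0.647 g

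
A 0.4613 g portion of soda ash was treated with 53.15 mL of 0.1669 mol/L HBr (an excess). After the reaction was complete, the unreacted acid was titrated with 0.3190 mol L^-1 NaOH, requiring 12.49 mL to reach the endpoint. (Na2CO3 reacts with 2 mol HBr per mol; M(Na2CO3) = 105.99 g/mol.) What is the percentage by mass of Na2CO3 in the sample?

Total n(HBr) added = 0.1669 x 0.05315 = 0.008871 mol.
n(NaOH) used = 0.3190 x 0.01249 = 0.003984 mol, which equals the excess n(HBr).
So n(HBr) consumed by the sample = 0.008871 - 0.003984 = 0.004886 mol.
n(Na2CO3) = 0.004886 / 2 = 0.002443 mol.
mass Na2CO3 = 0.002443 x 105.99 = 0.2590 g, so %Na2CO3 = 0.2590/0.4613 x 100 = 56.1%.

56.1%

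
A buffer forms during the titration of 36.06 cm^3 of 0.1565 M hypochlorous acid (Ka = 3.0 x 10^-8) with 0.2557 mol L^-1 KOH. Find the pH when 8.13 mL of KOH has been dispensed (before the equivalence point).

7.29

Initial n(HClO) = 0.1565 x 0.03606 = 0.005643 mol.
n(KOH) added = 0.2557 x 0.008130 = 0.002079 mol, converting that many moles of HClO to ClO-.
Remaining n(HClO) = 0.003565 mol; n(ClO-) = 0.002079 mol.
By Henderson-Hasselbalch, pH = pKa + log([A^-]/[HA]) = 7.52 + log(0.002079/0.003565) = 7.52 + (-0.23) = 7.29.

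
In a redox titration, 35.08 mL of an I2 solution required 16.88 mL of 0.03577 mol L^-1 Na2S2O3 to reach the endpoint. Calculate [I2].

n(Na2S2O3) = 0.03577 x 0.01688 = 0.0006038 mol.
From the balanced equation, 2 mol Na2S2O3 reacts with 1 mol I2, so n(I2) = 0.0006038 x 1/2 = 0.0003019 mol.
[I2] = 0.0003019 / 0.03508 L = 0.00861 M.

0.00861 M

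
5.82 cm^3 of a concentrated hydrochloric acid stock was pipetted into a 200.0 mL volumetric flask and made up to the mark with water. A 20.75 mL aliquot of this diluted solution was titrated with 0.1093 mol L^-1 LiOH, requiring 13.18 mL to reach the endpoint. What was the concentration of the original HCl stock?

n(LiOH) = 0.1093 x 0.01318 = 0.001441 mol.
n(HCl) in the aliquot = 0.001441 mol.
[diluted HCl] = 0.001441 / 0.02075 = 0.06943 M.
Dilution factor = 200.0/5.820 = 34.36, so [stock] = 0.06943 x 34.36 = 2.39 M.

2.39 M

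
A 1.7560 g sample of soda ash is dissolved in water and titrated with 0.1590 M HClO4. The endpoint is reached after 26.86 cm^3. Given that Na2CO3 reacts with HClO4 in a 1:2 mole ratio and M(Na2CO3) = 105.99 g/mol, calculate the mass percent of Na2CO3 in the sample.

n(HClO4) = 0.1590 x 0.02686 = 0.004271 mol.
n(Na2CO3) = 0.004271 / 2 = 0.002135 mol.
mass of Na2CO3 = 0.002135 x 105.99 = 0.2263 g.
% purity = 0.2263 / 1.7560 x 100 = 12.9%.

12.9%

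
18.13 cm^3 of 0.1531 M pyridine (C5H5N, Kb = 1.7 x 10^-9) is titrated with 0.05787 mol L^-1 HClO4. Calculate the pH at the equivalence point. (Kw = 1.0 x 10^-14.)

n(C5H5N) = 0.1531 x 0.01813 = 0.002776 mol; V(HClO4) at equivalence = 0.002776/0.05787 = 0.04796 L.
At equivalence the base is fully converted to C5H5NH+; total volume = 0.06609 L, so [C5H5NH+] = 0.002776/0.06609 = 0.04200 M.
Ka(C5H5NH+) = Kw/Kb = 1.0e-14 / 1.7 x 10^-9 = 5.88e-6.
[H^+] = sqrt(Ka x [C5H5NH+]) = sqrt(5.88e-6 x 0.04200) = 0.000497 M.
pH = -log(0.000497) = 3.30.

3.30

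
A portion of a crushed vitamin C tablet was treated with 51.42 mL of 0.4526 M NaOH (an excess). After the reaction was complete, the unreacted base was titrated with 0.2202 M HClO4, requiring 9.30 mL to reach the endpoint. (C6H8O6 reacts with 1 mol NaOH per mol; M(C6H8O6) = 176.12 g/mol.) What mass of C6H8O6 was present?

Total n(NaOH) added = 0.4526 x 0.05142 = 0.02327 mol.
n(HClO4) used = 0.2202 x 0.009300 = 0.002048 mol, which equals the excess n(NaOH).
So n(NaOH) consumed by the sample = 0.02327 - 0.002048 = 0.02122 mol.
n(C6H8O6) = 0.02122 / 1 = 0.02122 mol.
mass = 0.02122 mol x 176.12 g/mol = 3.74 g.

3.74 g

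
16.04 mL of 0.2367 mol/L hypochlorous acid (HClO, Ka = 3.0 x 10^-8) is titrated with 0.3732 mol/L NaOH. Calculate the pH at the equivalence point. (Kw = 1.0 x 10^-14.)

n(HClO) = 0.2367 x 0.01604 = 0.003797 mol; V(NaOH) at equivalence = 0.003797/0.3732 = 0.01017 L.
At equivalence all the acid is converted to ClO-; total volume = 0.01604 + 0.01017 = 0.02621 L, so [ClO-] = 0.003797/0.02621 = 0.1448 M.
Kb = Kw/Ka = 1.0e-14 / 3.0 x 10^-8 = 3.33e-7.
[OH^-] = sqrt(Kb x [ClO-]) = sqrt(3.33e-7 x 0.1448) = 0.000220 M.
pOH = 3.66, so pH = 14.00 - 3.66 = 10.34.

10.34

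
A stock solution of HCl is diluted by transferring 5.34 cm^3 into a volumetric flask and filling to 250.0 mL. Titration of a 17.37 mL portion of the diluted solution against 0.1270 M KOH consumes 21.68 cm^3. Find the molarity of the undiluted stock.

n(KOH) = 0.1270 x 0.02168 = 0.002753 mol.
n(HCl) in the aliquot = 0.002753 mol.
[diluted HCl] = 0.002753 / 0.01737 = 0.1585 M.
Dilution factor = 250.0/5.340 = 46.82, so [stock] = 0.1585 x 46.82 = 7.42 M.

7.42 M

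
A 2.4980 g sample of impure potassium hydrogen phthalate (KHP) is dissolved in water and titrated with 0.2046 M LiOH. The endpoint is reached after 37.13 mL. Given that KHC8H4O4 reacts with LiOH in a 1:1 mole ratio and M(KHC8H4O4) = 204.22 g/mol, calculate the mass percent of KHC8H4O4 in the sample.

62.1%

n(LiOH) = 0.2046 x 0.03713 = 0.007597 mol.
n(KHC8H4O4) = 0.007597 / 1 = 0.007597 mol.
mass of KHC8H4O4 = 0.007597 x 204.22 = 1.551 g.
% purity = 1.551 / 2.4980 x 100 = 62.1%.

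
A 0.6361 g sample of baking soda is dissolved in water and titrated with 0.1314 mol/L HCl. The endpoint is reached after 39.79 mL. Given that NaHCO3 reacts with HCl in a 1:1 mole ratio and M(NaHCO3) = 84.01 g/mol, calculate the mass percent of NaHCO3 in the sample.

n(HCl) = 0.1314 x 0.03979 = 0.005228 mol.
n(NaHCO3) = 0.005228 / 1 = 0.005228 mol.
mass of NaHCO3 = 0.005228 x 84.01 = 0.4392 g.
% purity = 0.4392 / 0.6361 x 100 = 69.1%.

69.1%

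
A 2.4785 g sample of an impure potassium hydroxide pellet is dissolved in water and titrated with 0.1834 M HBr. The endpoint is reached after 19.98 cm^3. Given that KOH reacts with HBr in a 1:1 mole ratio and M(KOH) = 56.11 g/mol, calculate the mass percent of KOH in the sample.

n(HBr) = 0.1834 x 0.01998 = 0.003664 mol.
n(KOH) = 0.003664 / 1 = 0.003664 mol.
mass of KOH = 0.003664 x 56.11 = 0.2056 g.
% purity = 0.2056 / 2.4785 x 100 = 8.30%.

8.30%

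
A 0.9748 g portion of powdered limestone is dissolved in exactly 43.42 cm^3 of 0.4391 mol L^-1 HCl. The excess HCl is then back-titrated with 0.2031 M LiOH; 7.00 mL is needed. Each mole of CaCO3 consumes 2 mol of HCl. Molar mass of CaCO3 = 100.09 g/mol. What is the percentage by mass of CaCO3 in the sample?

90.6%

Total n(HCl) added = 0.4391 x 0.04342 = 0.01907 mol.
n(LiOH) used = 0.2031 x 0.007000 = 0.001422 mol, which equals the excess n(HCl).
So n(HCl) consumed by the sample = 0.01907 - 0.001422 = 0.01764 mol.
n(CaCO3) = 0.01764 / 2 = 0.008822 mol.
mass CaCO3 = 0.008822 x 100.09 = 0.8830 g, so %CaCO3 = 0.8830/0.9748 x 100 = 90.6%.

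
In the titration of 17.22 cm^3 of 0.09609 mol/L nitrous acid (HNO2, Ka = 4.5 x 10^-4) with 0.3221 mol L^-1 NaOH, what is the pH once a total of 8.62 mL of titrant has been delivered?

12.64

n(acid) = 0.09609 x 0.01722 = 0.001655 mol; n(NaOH) added = 0.3221 x 0.008620 = 0.002777 mol.
Base is in excess by 0.002777 - 0.001655 = 0.001122 mol in a total volume of 0.02584 L.
[OH^-] = 0.001122/0.02584 = 0.04341 M, so pOH = 1.36 and pH = 14.00 - 1.36 = 12.64.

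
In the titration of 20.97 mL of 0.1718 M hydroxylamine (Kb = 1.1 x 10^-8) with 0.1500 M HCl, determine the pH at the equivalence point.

n(NH2OH) = 0.1718 x 0.02097 = 0.003603 mol; V(HCl) at equivalence = 0.003603/0.1500 = 0.02402 L.
At equivalence the base is fully converted to NH3OH+; total volume = 0.04499 L, so [NH3OH+] = 0.003603/0.04499 = 0.08008 M.
Ka(NH3OH+) = Kw/Kb = 1.0e-14 / 1.1 x 10^-8 = 9.09e-7.
[H^+] = sqrt(Ka x [NH3OH+]) = sqrt(9.09e-7 x 0.08008) = 0.000270 M.
pH = -log(0.000270) = 3.57.

3.57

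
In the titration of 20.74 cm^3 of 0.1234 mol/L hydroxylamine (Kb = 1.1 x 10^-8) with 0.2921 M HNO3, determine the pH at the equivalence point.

3.55

n(NH2OH) = 0.1234 x 0.02074 = 0.002559 mol; V(HNO3) at equivalence = 0.002559/0.2921 = 0.008762 L.
At equivalence the base is fully converted to NH3OH+; total volume = 0.02950 L, so [NH3OH+] = 0.002559/0.02950 = 0.08675 M.
Ka(NH3OH+) = Kw/Kb = 1.0e-14 / 1.1 x 10^-8 = 9.09e-7.
[H^+] = sqrt(Ka x [NH3OH+]) = sqrt(9.09e-7 x 0.08675) = 0.000281 M.
pH = -log(0.000281) = 3.55.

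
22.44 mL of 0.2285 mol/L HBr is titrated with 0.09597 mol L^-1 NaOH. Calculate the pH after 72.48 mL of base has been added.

12.28

n(acid) = 0.2285 x 0.02244 = 0.005128 mol; n(NaOH) added = 0.09597 x 0.07248 = 0.006956 mol.
Base is in excess by 0.006956 - 0.005128 = 0.001828 mol in a total volume of 0.09492 L.
[OH^-] = 0.001828/0.09492 = 0.01926 M, so pOH = 1.72 and pH = 14.00 - 1.72 = 12.28.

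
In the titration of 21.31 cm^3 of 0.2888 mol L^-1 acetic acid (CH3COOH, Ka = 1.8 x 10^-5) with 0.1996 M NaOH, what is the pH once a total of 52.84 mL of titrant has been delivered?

12.77

n(acid) = 0.2888 x 0.02131 = 0.006154 mol; n(NaOH) added = 0.1996 x 0.05284 = 0.01055 mol.
Base is in excess by 0.01055 - 0.006154 = 0.004393 mol in a total volume of 0.07415 L.
[OH^-] = 0.004393/0.07415 = 0.05924 M, so pOH = 1.23 and pH = 14.00 - 1.23 = 12.77.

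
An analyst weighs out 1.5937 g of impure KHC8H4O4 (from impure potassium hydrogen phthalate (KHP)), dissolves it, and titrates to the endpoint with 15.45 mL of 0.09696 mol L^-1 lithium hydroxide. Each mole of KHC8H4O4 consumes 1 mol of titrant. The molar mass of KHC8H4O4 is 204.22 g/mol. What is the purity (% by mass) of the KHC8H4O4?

19.2%

n(LiOH) = 0.09696 x 0.01545 = 0.001498 mol.
n(KHC8H4O4) = 0.001498 / 1 = 0.001498 mol.
mass of KHC8H4O4 = 0.001498 x 204.22 = 0.3059 g.
% purity = 0.3059 / 1.5937 x 100 = 19.2%.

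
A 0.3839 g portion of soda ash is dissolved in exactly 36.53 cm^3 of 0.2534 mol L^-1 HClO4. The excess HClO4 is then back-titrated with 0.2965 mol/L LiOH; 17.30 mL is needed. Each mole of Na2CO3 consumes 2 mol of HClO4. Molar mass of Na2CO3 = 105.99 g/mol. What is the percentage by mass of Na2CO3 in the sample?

57.0%

Total n(HClO4) added = 0.2534 x 0.03653 = 0.009257 mol.
n(LiOH) used = 0.2965 x 0.01730 = 0.005129 mol, which equals the excess n(HClO4).
So n(HClO4) consumed by the sample = 0.009257 - 0.005129 = 0.004127 mol.
n(Na2CO3) = 0.004127 / 2 = 0.002064 mol.
mass Na2CO3 = 0.002064 x 105.99 = 0.2187 g, so %Na2CO3 = 0.2187/0.3839 x 100 = 57.0%.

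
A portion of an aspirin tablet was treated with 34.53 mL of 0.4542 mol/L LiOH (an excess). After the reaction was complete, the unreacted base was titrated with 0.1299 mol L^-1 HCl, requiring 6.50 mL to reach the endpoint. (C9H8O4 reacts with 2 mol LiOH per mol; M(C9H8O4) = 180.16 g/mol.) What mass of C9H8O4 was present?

1.34 g

Total n(LiOH) added = 0.4542 x 0.03453 = 0.01568 mol.
n(HCl) used = 0.1299 x 0.006500 = 0.0008443 mol, which equals the excess n(LiOH).
So n(LiOH) consumed by the sample = 0.01568 - 0.0008443 = 0.01484 mol.
n(C9H8O4) = 0.01484 / 2 = 0.007420 mol.
mass = 0.007420 mol x 180.16 g/mol = 1.34 g.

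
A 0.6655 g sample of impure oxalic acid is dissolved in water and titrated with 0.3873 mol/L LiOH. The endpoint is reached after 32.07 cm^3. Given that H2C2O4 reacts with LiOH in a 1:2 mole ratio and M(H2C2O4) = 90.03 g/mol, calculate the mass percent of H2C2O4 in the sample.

84.0%

n(LiOH) = 0.3873 x 0.03207 = 0.01242 mol.
n(H2C2O4) = 0.01242 / 2 = 0.006210 mol.
mass of H2C2O4 = 0.006210 x 90.03 = 0.5591 g.
% purity = 0.5591 / 0.6655 x 100 = 84.0%.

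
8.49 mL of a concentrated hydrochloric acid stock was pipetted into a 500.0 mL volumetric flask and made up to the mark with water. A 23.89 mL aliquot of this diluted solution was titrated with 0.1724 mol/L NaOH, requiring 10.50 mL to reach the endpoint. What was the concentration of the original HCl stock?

4.46 M

n(NaOH) = 0.1724 x 0.01050 = 0.001810 mol.
n(HCl) in the aliquot = 0.001810 mol.
[diluted HCl] = 0.001810 / 0.02389 = 0.07577 M.
Dilution factor = 500.0/8.490 = 58.89, so [stock] = 0.07577 x 58.89 = 4.46 M.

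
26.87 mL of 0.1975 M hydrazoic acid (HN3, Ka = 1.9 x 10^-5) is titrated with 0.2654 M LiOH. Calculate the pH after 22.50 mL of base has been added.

12.13

n(acid) = 0.1975 x 0.02687 = 0.005307 mol; n(LiOH) added = 0.2654 x 0.02250 = 0.005972 mol.
Base is in excess by 0.005972 - 0.005307 = 0.0006647 mol in a total volume of 0.04937 L.
[OH^-] = 0.0006647/0.04937 = 0.01346 M, so pOH = 1.87 and pH = 14.00 - 1.87 = 12.13.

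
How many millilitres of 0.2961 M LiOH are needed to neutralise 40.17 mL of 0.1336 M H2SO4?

n(H2SO4) = 0.1336 mol/L x 0.04017 L = 0.005367 mol.
The neutralisation is 1 H2SO4 : 2 LiOH, so n(LiOH) = 0.005367 x 2/1 = 0.01073 mol.
V(LiOH) = 0.01073 / 0.2961 = 0.03625 L = 36.2 mL.

36.2 mL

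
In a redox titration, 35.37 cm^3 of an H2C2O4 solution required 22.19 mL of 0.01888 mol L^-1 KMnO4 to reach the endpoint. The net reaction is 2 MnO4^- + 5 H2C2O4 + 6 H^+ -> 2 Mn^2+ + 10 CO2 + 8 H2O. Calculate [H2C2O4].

n(KMnO4) = 0.01888 x 0.02219 = 0.0004189 mol.
From the balanced equation, 2 mol KMnO4 reacts with 5 mol H2C2O4, so n(H2C2O4) = 0.0004189 x 5/2 = 0.001047 mol.
[H2C2O4] = 0.001047 / 0.03537 L = 0.0296 M.

0.0296 M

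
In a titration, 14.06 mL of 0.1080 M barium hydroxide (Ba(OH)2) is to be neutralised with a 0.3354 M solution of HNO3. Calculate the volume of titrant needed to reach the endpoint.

9.05 mL

n(Ba(OH)2) = 0.1080 mol/L x 0.01406 L = 0.001518 mol.
The neutralisation is 1 Ba(OH)2 : 2 HNO3, so n(HNO3) = 0.001518 x 2/1 = 0.003037 mol.
V(HNO3) = 0.003037 / 0.3354 = 0.009055 L = 9.05 mL.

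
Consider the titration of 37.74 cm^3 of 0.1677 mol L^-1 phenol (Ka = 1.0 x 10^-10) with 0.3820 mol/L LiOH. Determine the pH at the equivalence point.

n(C6H5OH) = 0.1677 x 0.03774 = 0.006329 mol; V(LiOH) at equivalence = 0.006329/0.3820 = 0.01657 L.
At equivalence all the acid is converted to C6H5O-; total volume = 0.03774 + 0.01657 = 0.05431 L, so [C6H5O-] = 0.006329/0.05431 = 0.1165 M.
Kb = Kw/Ka = 1.0e-14 / 1.0 x 10^-10 = 0.000100.
[OH^-] = sqrt(Kb x [C6H5O-]) = sqrt(0.000100 x 0.1165) = 0.00341 M.
pOH = 2.47, so pH = 14.00 - 2.47 = 11.53.

11.53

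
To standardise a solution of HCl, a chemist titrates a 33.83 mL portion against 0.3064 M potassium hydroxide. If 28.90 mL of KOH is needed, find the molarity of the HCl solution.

0.262 M

n(KOH) delivered = 0.3064 x 0.02890 = 0.008855 mol.
For a 1:1 reaction, n(HCl) = 0.008855 mol.
[HCl] = 0.008855 mol / 0.03383 L = 0.262 M.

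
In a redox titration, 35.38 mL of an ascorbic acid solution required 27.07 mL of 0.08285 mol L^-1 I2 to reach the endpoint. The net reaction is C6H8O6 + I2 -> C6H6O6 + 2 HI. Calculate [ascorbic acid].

0.0634 M

n(I2) = 0.08285 x 0.02707 = 0.002243 mol.
From the balanced equation, 1 mol I2 reacts with 1 mol ascorbic acid, so n(ascorbic acid) = 0.002243 x 1/1 = 0.002243 mol.
[ascorbic acid] = 0.002243 / 0.03538 L = 0.0634 M.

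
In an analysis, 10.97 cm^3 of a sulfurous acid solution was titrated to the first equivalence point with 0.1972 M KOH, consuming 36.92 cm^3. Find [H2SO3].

n(KOH) = 0.1972 x 0.03692 = 0.007281 mol.
At the first equivalence point, 1 mol OH^- react per mol H2SO3, so n(H2SO3) = 0.007281 / 1 = 0.007281 mol.
[H2SO3] = 0.007281 / 0.01097 L = 0.664 M.

0.664 M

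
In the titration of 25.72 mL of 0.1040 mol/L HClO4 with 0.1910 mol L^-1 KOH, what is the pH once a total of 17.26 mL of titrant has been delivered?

12.16

n(acid) = 0.1040 x 0.02572 = 0.002675 mol; n(KOH) added = 0.1910 x 0.01726 = 0.003297 mol.
Base is in excess by 0.003297 - 0.002675 = 0.0006218 mol in a total volume of 0.04298 L.
[OH^-] = 0.0006218/0.04298 = 0.01447 M, so pOH = 1.84 and pH = 14.00 - 1.84 = 12.16.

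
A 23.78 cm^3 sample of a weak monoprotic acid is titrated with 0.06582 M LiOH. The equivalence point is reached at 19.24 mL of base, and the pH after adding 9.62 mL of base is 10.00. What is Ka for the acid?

1.0 x 10^-10

9.62 mL is half of the equivalence volume, so this is the half-equivalence point where [HA] = [A^-].
At half-equivalence pH = pKa, so pKa = 10.00.
Ka = 10^(-10.00) = 1.0 x 10^-10.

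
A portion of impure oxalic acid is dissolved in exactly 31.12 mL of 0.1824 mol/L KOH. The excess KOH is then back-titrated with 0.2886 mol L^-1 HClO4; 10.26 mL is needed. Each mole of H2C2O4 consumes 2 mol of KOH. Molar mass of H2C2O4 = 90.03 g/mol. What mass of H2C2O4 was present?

0.122 g

Total n(KOH) added = 0.1824 x 0.03112 = 0.005676 mol.
n(HClO4) used = 0.2886 x 0.01026 = 0.002961 mol, which equals the excess n(KOH).
So n(KOH) consumed by the sample = 0.005676 - 0.002961 = 0.002715 mol.
n(H2C2O4) = 0.002715 / 2 = 0.001358 mol.
mass = 0.001358 mol x 90.03 g/mol = 0.122 g.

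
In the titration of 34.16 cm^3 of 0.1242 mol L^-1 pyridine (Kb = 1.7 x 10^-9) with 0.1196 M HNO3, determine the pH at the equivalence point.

n(C5H5N) = 0.1242 x 0.03416 = 0.004243 mol; V(HNO3) at equivalence = 0.004243/0.1196 = 0.03547 L.
At equivalence the base is fully converted to C5H5NH+; total volume = 0.06963 L, so [C5H5NH+] = 0.004243/0.06963 = 0.06093 M.
Ka(C5H5NH+) = Kw/Kb = 1.0e-14 / 1.7 x 10^-9 = 5.88e-6.
[H^+] = sqrt(Ka x [C5H5NH+]) = sqrt(5.88e-6 x 0.06093) = 0.000599 M.
pH = -log(0.000599) = 3.22.

3.22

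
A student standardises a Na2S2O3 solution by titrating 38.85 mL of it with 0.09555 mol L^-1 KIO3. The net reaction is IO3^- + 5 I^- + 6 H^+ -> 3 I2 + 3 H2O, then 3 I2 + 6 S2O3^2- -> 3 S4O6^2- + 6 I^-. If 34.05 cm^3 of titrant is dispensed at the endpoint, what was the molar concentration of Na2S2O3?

n(KIO3) = 0.09555 x 0.03405 = 0.003253 mol.
From the balanced equation, 1 mol KIO3 reacts with 6 mol Na2S2O3, so n(Na2S2O3) = 0.003253 x 6/1 = 0.01952 mol.
[Na2S2O3] = 0.01952 / 0.03885 L = 0.502 M.

0.502 M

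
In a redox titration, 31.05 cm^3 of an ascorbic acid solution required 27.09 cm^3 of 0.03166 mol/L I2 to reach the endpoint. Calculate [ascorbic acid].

0.0276 M

n(I2) = 0.03166 x 0.02709 = 0.0008577 mol.
From the balanced equation, 1 mol I2 reacts with 1 mol ascorbic acid, so n(ascorbic acid) = 0.0008577 x 1/1 = 0.0008577 mol.
[ascorbic acid] = 0.0008577 / 0.03105 L = 0.0276 M.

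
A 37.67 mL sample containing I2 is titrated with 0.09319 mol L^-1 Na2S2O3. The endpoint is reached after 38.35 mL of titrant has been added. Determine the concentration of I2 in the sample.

n(Na2S2O3) = 0.09319 x 0.03835 = 0.003574 mol.
From the balanced equation, 2 mol Na2S2O3 reacts with 1 mol I2, so n(I2) = 0.003574 x 1/2 = 0.001787 mol.
[I2] = 0.001787 / 0.03767 L = 0.0474 M.

0.0474 M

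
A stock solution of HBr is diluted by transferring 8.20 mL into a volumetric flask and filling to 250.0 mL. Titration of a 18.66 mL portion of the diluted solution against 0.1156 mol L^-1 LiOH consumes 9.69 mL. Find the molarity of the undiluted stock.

n(LiOH) = 0.1156 x 0.009690 = 0.001120 mol.
n(HBr) in the aliquot = 0.001120 mol.
[diluted HBr] = 0.001120 / 0.01866 = 0.06003 M.
Dilution factor = 250.0/8.200 = 30.49, so [stock] = 0.06003 x 30.49 = 1.83 M.

1.83 M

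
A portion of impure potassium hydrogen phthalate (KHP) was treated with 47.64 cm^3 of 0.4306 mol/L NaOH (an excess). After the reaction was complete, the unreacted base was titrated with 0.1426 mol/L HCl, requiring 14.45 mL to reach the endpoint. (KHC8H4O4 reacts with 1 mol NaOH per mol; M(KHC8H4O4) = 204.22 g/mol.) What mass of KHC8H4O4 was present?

3.77 g

Total n(NaOH) added = 0.4306 x 0.04764 = 0.02051 mol.
n(HCl) used = 0.1426 x 0.01445 = 0.002061 mol, which equals the excess n(NaOH).
So n(NaOH) consumed by the sample = 0.02051 - 0.002061 = 0.01845 mol.
n(KHC8H4O4) = 0.01845 / 1 = 0.01845 mol.
mass = 0.01845 mol x 204.22 g/mol = 3.77 g.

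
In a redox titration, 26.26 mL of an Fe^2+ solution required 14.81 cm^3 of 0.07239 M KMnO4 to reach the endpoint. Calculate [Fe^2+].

n(KMnO4) = 0.07239 x 0.01481 = 0.001072 mol.
From the balanced equation, 1 mol KMnO4 reacts with 5 mol Fe^2+, so n(Fe^2+) = 0.001072 x 5/1 = 0.005360 mol.
[Fe^2+] = 0.005360 / 0.02626 L = 0.204 M.

0.204 M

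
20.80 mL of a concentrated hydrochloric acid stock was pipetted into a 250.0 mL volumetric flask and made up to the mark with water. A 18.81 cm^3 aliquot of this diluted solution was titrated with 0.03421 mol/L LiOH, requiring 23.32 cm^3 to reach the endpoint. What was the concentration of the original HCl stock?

0.510 M

n(LiOH) = 0.03421 x 0.02332 = 0.0007978 mol.
n(HCl) in the aliquot = 0.0007978 mol.
[diluted HCl] = 0.0007978 / 0.01881 = 0.04241 M.
Dilution factor = 250.0/20.80 = 12.02, so [stock] = 0.04241 x 12.02 = 0.510 M.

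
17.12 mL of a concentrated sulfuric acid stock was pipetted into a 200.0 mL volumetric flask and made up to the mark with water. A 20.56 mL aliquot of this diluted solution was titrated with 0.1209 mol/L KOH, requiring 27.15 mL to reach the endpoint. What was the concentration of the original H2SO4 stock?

n(KOH) = 0.1209 x 0.02715 = 0.003282 mol.
n(H2SO4) in the aliquot = 0.003282 x 1/2 = 0.001641 mol.
[diluted H2SO4] = 0.001641 / 0.02056 = 0.07983 M.
Dilution factor = 200.0/17.12 = 11.68, so [stock] = 0.07983 x 11.68 = 0.933 M.

0.933 M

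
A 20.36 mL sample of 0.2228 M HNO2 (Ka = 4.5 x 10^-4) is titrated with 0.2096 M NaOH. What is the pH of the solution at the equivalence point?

n(HNO2) = 0.2228 x 0.02036 = 0.004536 mol; V(NaOH) at equivalence = 0.004536/0.2096 = 0.02164 L.
At equivalence all the acid is converted to NO2-; total volume = 0.02036 + 0.02164 = 0.04200 L, so [NO2-] = 0.004536/0.04200 = 0.1080 M.
Kb = Kw/Ka = 1.0e-14 / 4.5 x 10^-4 = 2.22e-11.
[OH^-] = sqrt(Kb x [NO2-]) = sqrt(2.22e-11 x 0.1080) = 1.55e-6 M.
pOH = 5.81, so pH = 14.00 - 5.81 = 8.19.

8.19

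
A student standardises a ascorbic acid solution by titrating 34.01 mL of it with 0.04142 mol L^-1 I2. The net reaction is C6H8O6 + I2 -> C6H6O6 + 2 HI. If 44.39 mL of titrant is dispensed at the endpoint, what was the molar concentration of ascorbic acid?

0.0541 M

n(I2) = 0.04142 x 0.04439 = 0.001839 mol.
From the balanced equation, 1 mol I2 reacts with 1 mol ascorbic acid, so n(ascorbic acid) = 0.001839 x 1/1 = 0.001839 mol.
[ascorbic acid] = 0.001839 / 0.03401 L = 0.0541 M.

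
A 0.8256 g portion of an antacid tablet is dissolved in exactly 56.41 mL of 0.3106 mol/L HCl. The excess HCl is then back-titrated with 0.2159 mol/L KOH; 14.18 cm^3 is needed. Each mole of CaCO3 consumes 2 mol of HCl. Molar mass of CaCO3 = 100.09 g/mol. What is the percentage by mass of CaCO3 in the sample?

Total n(HCl) added = 0.3106 x 0.05641 = 0.01752 mol.
n(KOH) used = 0.2159 x 0.01418 = 0.003061 mol, which equals the excess n(HCl).
So n(HCl) consumed by the sample = 0.01752 - 0.003061 = 0.01446 mol.
n(CaCO3) = 0.01446 / 2 = 0.007230 mol.
mass CaCO3 = 0.007230 x 100.09 = 0.7236 g, so %CaCO3 = 0.7236/0.8256 x 100 = 87.6%.

87.6%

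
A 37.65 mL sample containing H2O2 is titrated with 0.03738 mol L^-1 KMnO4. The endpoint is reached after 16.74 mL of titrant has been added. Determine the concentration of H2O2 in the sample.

n(KMnO4) = 0.03738 x 0.01674 = 0.0006257 mol.
From the balanced equation, 2 mol KMnO4 reacts with 5 mol H2O2, so n(H2O2) = 0.0006257 x 5/2 = 0.001564 mol.
[H2O2] = 0.001564 / 0.03765 L = 0.0415 M.

0.0415 M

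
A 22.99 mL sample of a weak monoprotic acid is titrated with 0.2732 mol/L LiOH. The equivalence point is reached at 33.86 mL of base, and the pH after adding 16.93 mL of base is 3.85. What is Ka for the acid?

16.93 mL is half of the equivalence volume, so this is the half-equivalence point where [HA] = [A^-].
At half-equivalence pH = pKa, so pKa = 3.85.
Ka = 10^(-3.85) = 1.4 x 10^-4.

1.4 x 10^-4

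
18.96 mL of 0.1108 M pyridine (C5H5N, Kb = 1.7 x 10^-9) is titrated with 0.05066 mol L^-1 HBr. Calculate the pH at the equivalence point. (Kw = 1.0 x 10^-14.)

n(C5H5N) = 0.1108 x 0.01896 = 0.002101 mol; V(HBr) at equivalence = 0.002101/0.05066 = 0.04147 L.
At equivalence the base is fully converted to C5H5NH+; total volume = 0.06043 L, so [C5H5NH+] = 0.002101/0.06043 = 0.03476 M.
Ka(C5H5NH+) = Kw/Kb = 1.0e-14 / 1.7 x 10^-9 = 5.88e-6.
[H^+] = sqrt(Ka x [C5H5NH+]) = sqrt(5.88e-6 x 0.03476) = 0.000452 M.
pH = -log(0.000452) = 3.34.

3.34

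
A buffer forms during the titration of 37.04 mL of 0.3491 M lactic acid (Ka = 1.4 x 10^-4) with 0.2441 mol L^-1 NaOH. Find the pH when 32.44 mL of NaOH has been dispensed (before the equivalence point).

4.05

Initial n(HC3H5O3) = 0.3491 x 0.03704 = 0.01293 mol.
n(NaOH) added = 0.2441 x 0.03244 = 0.007919 mol, converting that many moles of HC3H5O3 to C3H5O3-.
Remaining n(HC3H5O3) = 0.005012 mol; n(C3H5O3-) = 0.007919 mol.
By Henderson-Hasselbalch, pH = pKa + log([A^-]/[HA]) = 3.85 + log(0.007919/0.005012) = 3.85 + (+0.20) = 4.05.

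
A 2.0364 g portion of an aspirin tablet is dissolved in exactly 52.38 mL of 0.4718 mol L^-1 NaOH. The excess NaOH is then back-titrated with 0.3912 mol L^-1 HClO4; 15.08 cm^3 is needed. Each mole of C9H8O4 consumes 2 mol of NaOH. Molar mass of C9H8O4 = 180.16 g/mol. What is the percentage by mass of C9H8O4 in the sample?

Total n(NaOH) added = 0.4718 x 0.05238 = 0.02471 mol.
n(HClO4) used = 0.3912 x 0.01508 = 0.005899 mol, which equals the excess n(NaOH).
So n(NaOH) consumed by the sample = 0.02471 - 0.005899 = 0.01881 mol.
n(C9H8O4) = 0.01881 / 2 = 0.009407 mol.
mass C9H8O4 = 0.009407 x 180.16 = 1.695 g, so %C9H8O4 = 1.695/2.0364 x 100 = 83.2%.

83.2%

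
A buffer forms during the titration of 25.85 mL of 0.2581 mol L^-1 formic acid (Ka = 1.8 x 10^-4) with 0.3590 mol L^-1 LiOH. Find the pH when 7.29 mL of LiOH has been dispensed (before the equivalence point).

3.55

Initial n(HCOOH) = 0.2581 x 0.02585 = 0.006672 mol.
n(LiOH) added = 0.3590 x 0.007290 = 0.002617 mol, converting that many moles of HCOOH to HCOO-.
Remaining n(HCOOH) = 0.004055 mol; n(HCOO-) = 0.002617 mol.
By Henderson-Hasselbalch, pH = pKa + log([A^-]/[HA]) = 3.74 + log(0.002617/0.004055) = 3.74 + (-0.19) = 3.55.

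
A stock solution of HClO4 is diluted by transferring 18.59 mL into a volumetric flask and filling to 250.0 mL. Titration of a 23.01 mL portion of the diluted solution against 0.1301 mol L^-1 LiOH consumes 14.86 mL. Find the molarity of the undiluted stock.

n(LiOH) = 0.1301 x 0.01486 = 0.001933 mol.
n(HClO4) in the aliquot = 0.001933 mol.
[diluted HClO4] = 0.001933 / 0.02301 = 0.08402 M.
Dilution factor = 250.0/18.59 = 13.45, so [stock] = 0.08402 x 13.45 = 1.13 M.

1.13 M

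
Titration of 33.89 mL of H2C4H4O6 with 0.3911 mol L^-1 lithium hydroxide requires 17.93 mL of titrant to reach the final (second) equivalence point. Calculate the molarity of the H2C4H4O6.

0.103 M

n(LiOH) = 0.3911 x 0.01793 = 0.007012 mol.
At the final (second) equivalence point, 2 mol OH^- react per mol H2C4H4O6, so n(H2C4H4O6) = 0.007012 / 2 = 0.003506 mol.
[H2C4H4O6] = 0.003506 / 0.03389 L = 0.103 M.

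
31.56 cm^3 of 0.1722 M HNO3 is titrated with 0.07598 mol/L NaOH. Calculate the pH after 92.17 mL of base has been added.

12.10

n(acid) = 0.1722 x 0.03156 = 0.005435 mol; n(NaOH) added = 0.07598 x 0.09217 = 0.007003 mol.
Base is in excess by 0.007003 - 0.005435 = 0.001568 mol in a total volume of 0.1237 L.
[OH^-] = 0.001568/0.1237 = 0.01268 M, so pOH = 1.90 and pH = 14.00 - 1.90 = 12.10.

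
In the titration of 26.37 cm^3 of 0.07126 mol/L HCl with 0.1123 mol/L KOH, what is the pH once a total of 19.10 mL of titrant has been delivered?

n(acid) = 0.07126 x 0.02637 = 0.001879 mol; n(KOH) added = 0.1123 x 0.01910 = 0.002145 mol.
Base is in excess by 0.002145 - 0.001879 = 0.0002658 mol in a total volume of 0.04547 L.
[OH^-] = 0.0002658/0.04547 = 0.005846 M, so pOH = 2.23 and pH = 14.00 - 2.23 = 11.77.

11.77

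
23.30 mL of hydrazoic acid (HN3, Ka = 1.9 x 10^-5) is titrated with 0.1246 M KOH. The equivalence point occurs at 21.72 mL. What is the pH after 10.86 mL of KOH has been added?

4.72

10.86 mL is exactly half the equivalence volume (21.72/2), i.e. the half-equivalence point.
There, n(HA) = n(A^-), so pH = pKa = -log(1.9 x 10^-5) = 4.72.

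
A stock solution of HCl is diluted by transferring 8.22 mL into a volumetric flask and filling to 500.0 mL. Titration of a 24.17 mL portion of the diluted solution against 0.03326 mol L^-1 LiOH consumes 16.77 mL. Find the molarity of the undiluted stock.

n(LiOH) = 0.03326 x 0.01677 = 0.0005578 mol.
n(HCl) in the aliquot = 0.0005578 mol.
[diluted HCl] = 0.0005578 / 0.02417 = 0.02308 M.
Dilution factor = 500.0/8.220 = 60.83, so [stock] = 0.02308 x 60.83 = 1.40 M.

1.40 M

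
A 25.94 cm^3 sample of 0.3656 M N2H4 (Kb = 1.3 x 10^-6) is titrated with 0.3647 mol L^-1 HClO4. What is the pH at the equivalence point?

n(N2H4) = 0.3656 x 0.02594 = 0.009484 mol; V(HClO4) at equivalence = 0.009484/0.3647 = 0.02600 L.
At equivalence the base is fully converted to N2H5+; total volume = 0.05194 L, so [N2H5+] = 0.009484/0.05194 = 0.1826 M.
Ka(N2H5+) = Kw/Kb = 1.0e-14 / 1.3 x 10^-6 = 7.69e-9.
[H^+] = sqrt(Ka x [N2H5+]) = sqrt(7.69e-9 x 0.1826) = 3.75e-5 M.
pH = -log(3.75e-5) = 4.43.

4.43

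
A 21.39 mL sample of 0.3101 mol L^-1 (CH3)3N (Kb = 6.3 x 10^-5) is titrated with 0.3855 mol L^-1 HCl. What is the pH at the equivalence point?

5.28

n((CH3)3N) = 0.3101 x 0.02139 = 0.006633 mol; V(HCl) at equivalence = 0.006633/0.3855 = 0.01721 L.
At equivalence the base is fully converted to (CH3)3NH+; total volume = 0.03860 L, so [(CH3)3NH+] = 0.006633/0.03860 = 0.1719 M.
Ka((CH3)3NH+) = Kw/Kb = 1.0e-14 / 6.3 x 10^-5 = 1.59e-10.
[H^+] = sqrt(Ka x [(CH3)3NH+]) = sqrt(1.59e-10 x 0.1719) = 5.22e-6 M.
pH = -log(5.22e-6) = 5.28.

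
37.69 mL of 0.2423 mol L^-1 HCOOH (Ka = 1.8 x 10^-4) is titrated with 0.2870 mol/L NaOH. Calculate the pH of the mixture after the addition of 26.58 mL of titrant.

Initial n(HCOOH) = 0.2423 x 0.03769 = 0.009132 mol.
n(NaOH) added = 0.2870 x 0.02658 = 0.007628 mol, converting that many moles of HCOOH to HCOO-.
Remaining n(HCOOH) = 0.001504 mol; n(HCOO-) = 0.007628 mol.
By Henderson-Hasselbalch, pH = pKa + log([A^-]/[HA]) = 3.74 + log(0.007628/0.001504) = 3.74 + (+0.71) = 4.45.

4.45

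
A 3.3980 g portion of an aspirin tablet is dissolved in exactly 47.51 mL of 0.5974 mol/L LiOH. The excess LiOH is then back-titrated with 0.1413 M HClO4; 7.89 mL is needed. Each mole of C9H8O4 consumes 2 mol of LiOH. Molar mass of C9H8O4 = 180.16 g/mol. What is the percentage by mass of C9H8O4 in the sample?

72.3%

Total n(LiOH) added = 0.5974 x 0.04751 = 0.02838 mol.
n(HClO4) used = 0.1413 x 0.007890 = 0.001115 mol, which equals the excess n(LiOH).
So n(LiOH) consumed by the sample = 0.02838 - 0.001115 = 0.02727 mol.
n(C9H8O4) = 0.02727 / 2 = 0.01363 mol.
mass C9H8O4 = 0.01363 x 180.16 = 2.456 g, so %C9H8O4 = 2.456/3.3980 x 100 = 72.3%.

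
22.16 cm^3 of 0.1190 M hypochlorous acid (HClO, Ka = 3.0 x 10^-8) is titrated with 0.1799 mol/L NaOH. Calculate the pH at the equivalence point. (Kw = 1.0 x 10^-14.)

10.19

n(HClO) = 0.1190 x 0.02216 = 0.002637 mol; V(NaOH) at equivalence = 0.002637/0.1799 = 0.01466 L.
At equivalence all the acid is converted to ClO-; total volume = 0.02216 + 0.01466 = 0.03682 L, so [ClO-] = 0.002637/0.03682 = 0.07162 M.
Kb = Kw/Ka = 1.0e-14 / 3.0 x 10^-8 = 3.33e-7.
[OH^-] = sqrt(Kb x [ClO-]) = sqrt(3.33e-7 x 0.07162) = 0.000155 M.
pOH = 3.81, so pH = 14.00 - 3.81 = 10.19.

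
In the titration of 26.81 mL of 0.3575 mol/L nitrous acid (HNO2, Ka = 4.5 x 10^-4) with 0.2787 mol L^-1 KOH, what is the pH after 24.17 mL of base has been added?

Initial n(HNO2) = 0.3575 x 0.02681 = 0.009585 mol.
n(KOH) added = 0.2787 x 0.02417 = 0.006736 mol, converting that many moles of HNO2 to NO2-.
Remaining n(HNO2) = 0.002848 mol; n(NO2-) = 0.006736 mol.
By Henderson-Hasselbalch, pH = pKa + log([A^-]/[HA]) = 3.35 + log(0.006736/0.002848) = 3.35 + (+0.37) = 3.72.

3.72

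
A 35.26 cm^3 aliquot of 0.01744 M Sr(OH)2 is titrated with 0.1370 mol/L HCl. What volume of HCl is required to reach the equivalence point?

8.98 mL

n(Sr(OH)2) = 0.01744 mol/L x 0.03526 L = 0.0006149 mol.
The neutralisation is 1 Sr(OH)2 : 2 HCl, so n(HCl) = 0.0006149 x 2/1 = 0.001230 mol.
V(HCl) = 0.001230 / 0.1370 = 0.008977 L = 8.98 mL.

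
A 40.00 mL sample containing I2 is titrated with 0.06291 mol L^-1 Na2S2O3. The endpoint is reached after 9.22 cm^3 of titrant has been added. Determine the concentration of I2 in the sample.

n(Na2S2O3) = 0.06291 x 0.009220 = 0.0005800 mol.
From the balanced equation, 2 mol Na2S2O3 reacts with 1 mol I2, so n(I2) = 0.0005800 x 1/2 = 0.0002900 mol.
[I2] = 0.0002900 / 0.04000 L = 0.00725 M.

0.00725 M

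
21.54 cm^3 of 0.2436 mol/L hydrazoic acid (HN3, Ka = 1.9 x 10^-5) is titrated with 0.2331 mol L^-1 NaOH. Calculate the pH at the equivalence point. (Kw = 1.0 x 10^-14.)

n(HN3) = 0.2436 x 0.02154 = 0.005247 mol; V(NaOH) at equivalence = 0.005247/0.2331 = 0.02251 L.
At equivalence all the acid is converted to N3-; total volume = 0.02154 + 0.02251 = 0.04405 L, so [N3-] = 0.005247/0.04405 = 0.1191 M.
Kb = Kw/Ka = 1.0e-14 / 1.9 x 10^-5 = 5.26e-10.
[OH^-] = sqrt(Kb x [N3-]) = sqrt(5.26e-10 x 0.1191) = 7.92e-6 M.
pOH = 5.10, so pH = 14.00 - 5.10 = 8.90.

8.90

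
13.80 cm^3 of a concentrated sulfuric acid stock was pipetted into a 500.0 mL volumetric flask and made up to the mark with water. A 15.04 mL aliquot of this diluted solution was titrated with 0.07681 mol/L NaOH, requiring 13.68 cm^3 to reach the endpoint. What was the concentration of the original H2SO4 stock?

n(NaOH) = 0.07681 x 0.01368 = 0.001051 mol.
n(H2SO4) in the aliquot = 0.001051 x 1/2 = 0.0005254 mol.
[diluted H2SO4] = 0.0005254 / 0.01504 = 0.03493 M.
Dilution factor = 500.0/13.80 = 36.23, so [stock] = 0.03493 x 36.23 = 1.27 M.

1.27 M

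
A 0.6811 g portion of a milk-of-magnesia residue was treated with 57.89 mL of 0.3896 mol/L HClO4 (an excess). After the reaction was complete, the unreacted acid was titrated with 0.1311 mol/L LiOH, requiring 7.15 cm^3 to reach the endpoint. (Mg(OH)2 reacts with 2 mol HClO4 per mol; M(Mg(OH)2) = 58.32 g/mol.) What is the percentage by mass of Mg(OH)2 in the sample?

92.5%

Total n(HClO4) added = 0.3896 x 0.05789 = 0.02255 mol.
n(LiOH) used = 0.1311 x 0.007150 = 0.0009374 mol, which equals the excess n(HClO4).
So n(HClO4) consumed by the sample = 0.02255 - 0.0009374 = 0.02162 mol.
n(Mg(OH)2) = 0.02162 / 2 = 0.01081 mol.
mass Mg(OH)2 = 0.01081 x 58.32 = 0.6303 g, so %Mg(OH)2 = 0.6303/0.6811 x 100 = 92.5%.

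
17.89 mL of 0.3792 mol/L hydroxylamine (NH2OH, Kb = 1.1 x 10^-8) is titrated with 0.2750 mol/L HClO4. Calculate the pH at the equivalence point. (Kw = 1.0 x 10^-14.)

n(NH2OH) = 0.3792 x 0.01789 = 0.006784 mol; V(HClO4) at equivalence = 0.006784/0.2750 = 0.02467 L.
At equivalence the base is fully converted to NH3OH+; total volume = 0.04256 L, so [NH3OH+] = 0.006784/0.04256 = 0.1594 M.
Ka(NH3OH+) = Kw/Kb = 1.0e-14 / 1.1 x 10^-8 = 9.09e-7.
[H^+] = sqrt(Ka x [NH3OH+]) = sqrt(9.09e-7 x 0.1594) = 0.000381 M.
pH = -log(0.000381) = 3.42.

3.42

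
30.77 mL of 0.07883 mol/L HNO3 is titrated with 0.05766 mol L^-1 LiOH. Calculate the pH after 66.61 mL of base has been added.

12.16

n(acid) = 0.07883 x 0.03077 = 0.002426 mol; n(LiOH) added = 0.05766 x 0.06661 = 0.003841 mol.
Base is in excess by 0.003841 - 0.002426 = 0.001415 mol in a total volume of 0.09738 L.
[OH^-] = 0.001415/0.09738 = 0.01453 M, so pOH = 1.84 and pH = 14.00 - 1.84 = 12.16.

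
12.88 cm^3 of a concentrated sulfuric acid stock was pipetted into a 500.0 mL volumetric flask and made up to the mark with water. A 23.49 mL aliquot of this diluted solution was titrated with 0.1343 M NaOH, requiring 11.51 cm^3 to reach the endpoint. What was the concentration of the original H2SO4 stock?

n(NaOH) = 0.1343 x 0.01151 = 0.001546 mol.
n(H2SO4) in the aliquot = 0.001546 x 1/2 = 0.0007729 mol.
[diluted H2SO4] = 0.0007729 / 0.02349 = 0.03290 M.
Dilution factor = 500.0/12.88 = 38.82, so [stock] = 0.03290 x 38.82 = 1.28 M.

1.28 M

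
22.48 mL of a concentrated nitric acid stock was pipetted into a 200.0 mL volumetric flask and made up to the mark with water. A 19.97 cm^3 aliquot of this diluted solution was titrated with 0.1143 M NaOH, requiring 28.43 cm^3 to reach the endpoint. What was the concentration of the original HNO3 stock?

n(NaOH) = 0.1143 x 0.02843 = 0.003250 mol.
n(HNO3) in the aliquot = 0.003250 mol.
[diluted HNO3] = 0.003250 / 0.01997 = 0.1627 M.
Dilution factor = 200.0/22.48 = 8.897, so [stock] = 0.1627 x 8.897 = 1.45 M.

1.45 M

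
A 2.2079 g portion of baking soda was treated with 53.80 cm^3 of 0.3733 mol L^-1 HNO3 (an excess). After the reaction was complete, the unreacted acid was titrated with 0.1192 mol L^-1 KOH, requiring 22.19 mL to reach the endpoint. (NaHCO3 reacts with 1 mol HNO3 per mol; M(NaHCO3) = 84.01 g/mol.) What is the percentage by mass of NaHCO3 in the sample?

66.4%

Total n(HNO3) added = 0.3733 x 0.05380 = 0.02008 mol.
n(KOH) used = 0.1192 x 0.02219 = 0.002645 mol, which equals the excess n(HNO3).
So n(HNO3) consumed by the sample = 0.02008 - 0.002645 = 0.01744 mol.
n(NaHCO3) = 0.01744 / 1 = 0.01744 mol.
mass NaHCO3 = 0.01744 x 84.01 = 1.465 g, so %NaHCO3 = 1.465/2.2079 x 100 = 66.4%.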